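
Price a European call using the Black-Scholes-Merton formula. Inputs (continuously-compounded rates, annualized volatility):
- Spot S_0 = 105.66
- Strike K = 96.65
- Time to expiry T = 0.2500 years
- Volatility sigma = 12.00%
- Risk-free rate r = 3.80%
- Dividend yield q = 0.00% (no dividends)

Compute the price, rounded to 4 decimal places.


Answer: Price = 10.0502

Derivation:
d1 = (ln(S/K) + (r - q + 0.5*sigma^2) * T) / (sigma * sqrt(T)) = 1.67383643
d2 = d1 - sigma * sqrt(T) = 1.61383643
exp(-rT) = 0.99054498; exp(-qT) = 1.00000000
C = S_0 * exp(-qT) * N(d1) - K * exp(-rT) * N(d2)
N(d1) = 0.95291863; N(d2) = 0.94671855
C = 105.6600 * 1.00000000 * 0.95291863 - 96.6500 * 0.99054498 * 0.94671855 = 10.0502


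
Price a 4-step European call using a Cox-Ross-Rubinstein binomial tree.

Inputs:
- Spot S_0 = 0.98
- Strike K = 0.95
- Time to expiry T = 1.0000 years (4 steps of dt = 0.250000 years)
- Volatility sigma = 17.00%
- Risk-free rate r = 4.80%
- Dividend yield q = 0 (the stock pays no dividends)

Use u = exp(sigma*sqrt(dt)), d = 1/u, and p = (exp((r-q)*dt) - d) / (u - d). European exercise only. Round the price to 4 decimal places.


Answer: Price = V(0,0) = 0.1080

Derivation:
dt = T/N = 0.250000
u = exp(sigma*sqrt(dt)) = 1.088717; d = 1/u = 0.918512
p = (exp((r-q)*dt) - d) / (u - d) = 0.549691
Discount per step: exp(-r*dt) = 0.988072
Stock lattice S(k, i) with i counting down-moves:
  k=0: S(0,0) = 0.9800
  k=1: S(1,0) = 1.0669; S(1,1) = 0.9001
  k=2: S(2,0) = 1.1616; S(2,1) = 0.9800; S(2,2) = 0.8268
  k=3: S(3,0) = 1.2647; S(3,1) = 1.0669; S(3,2) = 0.9001; S(3,3) = 0.7594
  k=4: S(4,0) = 1.3768; S(4,1) = 1.1616; S(4,2) = 0.9800; S(4,3) = 0.8268; S(4,4) = 0.6975
Terminal payoffs V(N, i) = max(S_T - K, 0):
  V(4,0) = 0.426849; V(4,1) = 0.211599; V(4,2) = 0.030000; V(4,3) = 0.000000; V(4,4) = 0.000000
Backward induction: V(k, i) = exp(-r*dt) * [p * V(k+1, i) + (1-p) * V(k+1, i+1)].
  V(3,0) = exp(-r*dt) * [p*0.426849 + (1-p)*0.211599] = 0.325984
  V(3,1) = exp(-r*dt) * [p*0.211599 + (1-p)*0.030000] = 0.128275
  V(3,2) = exp(-r*dt) * [p*0.030000 + (1-p)*0.000000] = 0.016294
  V(3,3) = exp(-r*dt) * [p*0.000000 + (1-p)*0.000000] = 0.000000
  V(2,0) = exp(-r*dt) * [p*0.325984 + (1-p)*0.128275] = 0.234127
  V(2,1) = exp(-r*dt) * [p*0.128275 + (1-p)*0.016294] = 0.076920
  V(2,2) = exp(-r*dt) * [p*0.016294 + (1-p)*0.000000] = 0.008850
  V(1,0) = exp(-r*dt) * [p*0.234127 + (1-p)*0.076920] = 0.161387
  V(1,1) = exp(-r*dt) * [p*0.076920 + (1-p)*0.008850] = 0.045716
  V(0,0) = exp(-r*dt) * [p*0.161387 + (1-p)*0.045716] = 0.107995


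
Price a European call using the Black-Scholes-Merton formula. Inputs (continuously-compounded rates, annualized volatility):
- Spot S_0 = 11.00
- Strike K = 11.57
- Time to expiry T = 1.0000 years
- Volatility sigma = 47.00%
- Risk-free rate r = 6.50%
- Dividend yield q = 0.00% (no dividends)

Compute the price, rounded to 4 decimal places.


d1 = (ln(S/K) + (r - q + 0.5*sigma^2) * T) / (sigma * sqrt(T)) = 0.26580794
d2 = d1 - sigma * sqrt(T) = -0.20419206
exp(-rT) = 0.93706746; exp(-qT) = 1.00000000
C = S_0 * exp(-qT) * N(d1) - K * exp(-rT) * N(d2)
N(d1) = 0.60480644; N(d2) = 0.41910171
C = 11.0000 * 1.00000000 * 0.60480644 - 11.5700 * 0.93706746 * 0.41910171 = 2.1090

Answer: Price = 2.1090


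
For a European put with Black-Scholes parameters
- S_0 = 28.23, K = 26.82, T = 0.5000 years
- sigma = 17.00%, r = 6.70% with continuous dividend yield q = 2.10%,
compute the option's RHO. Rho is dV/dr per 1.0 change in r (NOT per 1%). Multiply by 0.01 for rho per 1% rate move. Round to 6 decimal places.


Answer: Rho = -3.742668

Derivation:
d1 = 0.6776775328; d2 = 0.5574693800
phi(d1) = 0.3170924357; exp(-qT) = 0.9895549326; exp(-rT) = 0.9670549112
N(-d2) = 0.2886033871
Rho = -K*T*exp(-rT)*N(-d2) = -26.8200 * 0.5000 * 0.9670549112 * 0.2886033871 = -3.742668


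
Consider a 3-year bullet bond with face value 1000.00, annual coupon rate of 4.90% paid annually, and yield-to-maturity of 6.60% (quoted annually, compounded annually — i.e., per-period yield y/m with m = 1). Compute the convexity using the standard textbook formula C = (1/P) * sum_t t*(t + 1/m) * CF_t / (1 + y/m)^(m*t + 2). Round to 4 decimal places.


Coupon per period c = face * coupon_rate / m = 49.000000
Periods per year m = 1; per-period yield y/m = 0.066000
Number of cashflows N = 3
Cashflows (t years, CF_t, discount factor 1/(1+y/m)^(m*t), PV):
  t = 1.0000: CF_t = 49.000000, DF = 0.938086, PV = 45.966229
  t = 2.0000: CF_t = 49.000000, DF = 0.880006, PV = 43.120290
  t = 3.0000: CF_t = 1049.000000, DF = 0.825521, PV = 865.972048
Price P = sum_t PV_t = 955.058567
Convexity numerator sum_t t*(t + 1/m) * CF_t / (1+y/m)^(m*t + 2):
  t = 1.0000: term = 80.901107
  t = 2.0000: term = 227.676660
  t = 3.0000: term = 9144.726282
Convexity = (1/P) * sum = 9453.304048 / 955.058567 = 9.898141

Answer: Convexity = 9.8981


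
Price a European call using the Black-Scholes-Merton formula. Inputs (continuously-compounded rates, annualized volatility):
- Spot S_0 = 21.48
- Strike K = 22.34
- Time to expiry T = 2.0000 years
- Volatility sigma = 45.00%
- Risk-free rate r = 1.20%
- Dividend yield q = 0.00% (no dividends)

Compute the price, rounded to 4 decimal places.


Answer: Price = 5.2404

Derivation:
d1 = (ln(S/K) + (r - q + 0.5*sigma^2) * T) / (sigma * sqrt(T)) = 0.29422474
d2 = d1 - sigma * sqrt(T) = -0.34217137
exp(-rT) = 0.97628571; exp(-qT) = 1.00000000
C = S_0 * exp(-qT) * N(d1) - K * exp(-rT) * N(d2)
N(d1) = 0.61570691; N(d2) = 0.36611097
C = 21.4800 * 1.00000000 * 0.61570691 - 22.3400 * 0.97628571 * 0.36611097 = 5.2404


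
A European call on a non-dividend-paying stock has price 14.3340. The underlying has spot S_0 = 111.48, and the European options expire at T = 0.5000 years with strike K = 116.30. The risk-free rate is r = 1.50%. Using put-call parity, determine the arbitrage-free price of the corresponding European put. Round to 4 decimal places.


Put-call parity: C - P = S_0 * exp(-qT) - K * exp(-rT).
S_0 * exp(-qT) = 111.4800 * 1.00000000 = 111.48000000
K * exp(-rT) = 116.3000 * 0.99252805 = 115.43101278
P = C - S*exp(-qT) + K*exp(-rT)
P = 14.3340 - 111.48000000 + 115.43101278 = 18.2850

Answer: Put price = 18.2850


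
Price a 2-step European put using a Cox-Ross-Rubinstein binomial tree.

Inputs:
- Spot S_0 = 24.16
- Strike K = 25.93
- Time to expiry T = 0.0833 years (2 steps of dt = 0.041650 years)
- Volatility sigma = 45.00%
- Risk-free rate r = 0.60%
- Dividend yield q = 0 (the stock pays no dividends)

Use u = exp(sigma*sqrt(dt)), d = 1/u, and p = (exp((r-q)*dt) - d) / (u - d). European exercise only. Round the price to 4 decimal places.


dt = T/N = 0.041650
u = exp(sigma*sqrt(dt)) = 1.096187; d = 1/u = 0.912253
p = (exp((r-q)*dt) - d) / (u - d) = 0.478416
Discount per step: exp(-r*dt) = 0.999750
Stock lattice S(k, i) with i counting down-moves:
  k=0: S(0,0) = 24.1600
  k=1: S(1,0) = 26.4839; S(1,1) = 22.0400
  k=2: S(2,0) = 29.0313; S(2,1) = 24.1600; S(2,2) = 20.1061
Terminal payoffs V(N, i) = max(K - S_T, 0):
  V(2,0) = 0.000000; V(2,1) = 1.770000; V(2,2) = 5.823897
Backward induction: V(k, i) = exp(-r*dt) * [p * V(k+1, i) + (1-p) * V(k+1, i+1)].
  V(1,0) = exp(-r*dt) * [p*0.000000 + (1-p)*1.770000] = 0.922974
  V(1,1) = exp(-r*dt) * [p*1.770000 + (1-p)*5.823897] = 3.883479
  V(0,0) = exp(-r*dt) * [p*0.922974 + (1-p)*3.883479] = 2.466511

Answer: Price = V(0,0) = 2.4665


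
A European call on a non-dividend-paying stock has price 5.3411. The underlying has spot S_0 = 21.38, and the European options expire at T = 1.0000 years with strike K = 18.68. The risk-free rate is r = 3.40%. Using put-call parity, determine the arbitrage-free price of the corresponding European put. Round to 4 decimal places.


Answer: Put price = 2.0167

Derivation:
Put-call parity: C - P = S_0 * exp(-qT) - K * exp(-rT).
S_0 * exp(-qT) = 21.3800 * 1.00000000 = 21.38000000
K * exp(-rT) = 18.6800 * 0.96657150 = 18.05555571
P = C - S*exp(-qT) + K*exp(-rT)
P = 5.3411 - 21.38000000 + 18.05555571 = 2.0167


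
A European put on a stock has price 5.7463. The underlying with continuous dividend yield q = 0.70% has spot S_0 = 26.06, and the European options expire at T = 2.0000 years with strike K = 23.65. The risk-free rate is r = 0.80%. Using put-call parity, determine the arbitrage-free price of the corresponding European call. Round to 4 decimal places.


Answer: Call price = 8.1694

Derivation:
Put-call parity: C - P = S_0 * exp(-qT) - K * exp(-rT).
S_0 * exp(-qT) = 26.0600 * 0.98609754 = 25.69770200
K * exp(-rT) = 23.6500 * 0.98412732 = 23.27461112
C = P + S*exp(-qT) - K*exp(-rT)
C = 5.7463 + 25.69770200 - 23.27461112 = 8.1694


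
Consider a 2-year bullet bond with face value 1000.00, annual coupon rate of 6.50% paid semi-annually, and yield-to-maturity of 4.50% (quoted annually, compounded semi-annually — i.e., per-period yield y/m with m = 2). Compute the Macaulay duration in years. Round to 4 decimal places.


Coupon per period c = face * coupon_rate / m = 32.500000
Periods per year m = 2; per-period yield y/m = 0.022500
Number of cashflows N = 4
Cashflows (t years, CF_t, discount factor 1/(1+y/m)^(m*t), PV):
  t = 0.5000: CF_t = 32.500000, DF = 0.977995, PV = 31.784841
  t = 1.0000: CF_t = 32.500000, DF = 0.956474, PV = 31.085419
  t = 1.5000: CF_t = 32.500000, DF = 0.935427, PV = 30.401388
  t = 2.0000: CF_t = 1032.500000, DF = 0.914843, PV = 944.575754
Price P = sum_t PV_t = 1037.847402
Macaulay numerator sum_t t * PV_t:
  t * PV_t at t = 0.5000: 15.892421
  t * PV_t at t = 1.0000: 31.085419
  t * PV_t at t = 1.5000: 45.602082
  t * PV_t at t = 2.0000: 1889.151508
Macaulay duration D = (sum_t t * PV_t) / P = 1981.731430 / 1037.847402 = 1.909463

Answer: Macaulay duration = 1.9095 years


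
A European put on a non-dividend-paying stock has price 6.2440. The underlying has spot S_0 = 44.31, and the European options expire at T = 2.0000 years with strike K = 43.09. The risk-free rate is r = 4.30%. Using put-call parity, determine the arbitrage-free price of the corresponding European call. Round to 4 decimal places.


Put-call parity: C - P = S_0 * exp(-qT) - K * exp(-rT).
S_0 * exp(-qT) = 44.3100 * 1.00000000 = 44.31000000
K * exp(-rT) = 43.0900 * 0.91759423 = 39.53913542
C = P + S*exp(-qT) - K*exp(-rT)
C = 6.2440 + 44.31000000 - 39.53913542 = 11.0149

Answer: Call price = 11.0149


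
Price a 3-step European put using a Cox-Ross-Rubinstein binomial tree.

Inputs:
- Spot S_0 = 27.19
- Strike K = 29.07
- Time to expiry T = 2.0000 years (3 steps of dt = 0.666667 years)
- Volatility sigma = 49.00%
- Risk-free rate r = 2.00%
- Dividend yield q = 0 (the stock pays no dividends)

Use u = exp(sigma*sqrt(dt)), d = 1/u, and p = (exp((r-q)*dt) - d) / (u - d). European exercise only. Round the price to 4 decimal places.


Answer: Price = V(0,0) = 8.3907

Derivation:
dt = T/N = 0.666667
u = exp(sigma*sqrt(dt)) = 1.491949; d = 1/u = 0.670264
p = (exp((r-q)*dt) - d) / (u - d) = 0.417628
Discount per step: exp(-r*dt) = 0.986755
Stock lattice S(k, i) with i counting down-moves:
  k=0: S(0,0) = 27.1900
  k=1: S(1,0) = 40.5661; S(1,1) = 18.2245
  k=2: S(2,0) = 60.5225; S(2,1) = 27.1900; S(2,2) = 12.2152
  k=3: S(3,0) = 90.2965; S(3,1) = 40.5661; S(3,2) = 18.2245; S(3,3) = 8.1874
Terminal payoffs V(N, i) = max(K - S_T, 0):
  V(3,0) = 0.000000; V(3,1) = 0.000000; V(3,2) = 10.845517; V(3,3) = 20.882576
Backward induction: V(k, i) = exp(-r*dt) * [p * V(k+1, i) + (1-p) * V(k+1, i+1)].
  V(2,0) = exp(-r*dt) * [p*0.000000 + (1-p)*0.000000] = 0.000000
  V(2,1) = exp(-r*dt) * [p*0.000000 + (1-p)*10.845517] = 6.232471
  V(2,2) = exp(-r*dt) * [p*10.845517 + (1-p)*20.882576] = 16.469754
  V(1,0) = exp(-r*dt) * [p*0.000000 + (1-p)*6.232471] = 3.581544
  V(1,1) = exp(-r*dt) * [p*6.232471 + (1-p)*16.469754] = 12.032867
  V(0,0) = exp(-r*dt) * [p*3.581544 + (1-p)*12.032867] = 8.390734


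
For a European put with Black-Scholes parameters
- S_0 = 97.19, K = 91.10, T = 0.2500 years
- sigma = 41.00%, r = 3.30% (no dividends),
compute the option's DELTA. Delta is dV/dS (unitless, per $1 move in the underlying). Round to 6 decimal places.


d1 = 0.4584025427; d2 = 0.2534025427
phi(d1) = 0.3591536532; exp(-qT) = 1.0000000000; exp(-rT) = 0.9917839379
N(-d1) = 0.3233316326
Delta = -exp(-qT) * N(-d1) = -1.0000000000 * 0.3233316326 = -0.323332

Answer: Delta = -0.323332


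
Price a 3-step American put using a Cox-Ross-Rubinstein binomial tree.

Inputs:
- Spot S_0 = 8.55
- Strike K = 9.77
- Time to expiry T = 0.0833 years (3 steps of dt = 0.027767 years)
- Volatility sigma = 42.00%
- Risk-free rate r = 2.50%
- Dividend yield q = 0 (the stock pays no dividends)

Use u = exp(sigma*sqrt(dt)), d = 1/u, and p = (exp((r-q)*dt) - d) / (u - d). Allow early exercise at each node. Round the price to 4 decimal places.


Answer: Price = V(0,0) = 1.2982

Derivation:
dt = T/N = 0.027767
u = exp(sigma*sqrt(dt)) = 1.072493; d = 1/u = 0.932407
p = (exp((r-q)*dt) - d) / (u - d) = 0.487468
Discount per step: exp(-r*dt) = 0.999306
Stock lattice S(k, i) with i counting down-moves:
  k=0: S(0,0) = 8.5500
  k=1: S(1,0) = 9.1698; S(1,1) = 7.9721
  k=2: S(2,0) = 9.8346; S(2,1) = 8.5500; S(2,2) = 7.4332
  k=3: S(3,0) = 10.5475; S(3,1) = 9.1698; S(3,2) = 7.9721; S(3,3) = 6.9308
Terminal payoffs V(N, i) = max(K - S_T, 0):
  V(3,0) = 0.000000; V(3,1) = 0.600183; V(3,2) = 1.797921; V(3,3) = 2.839214
Backward induction: V(k, i) = exp(-r*dt) * [p * V(k+1, i) + (1-p) * V(k+1, i+1)]; then take max(V_cont, immediate exercise) for American.
  V(2,0) = exp(-r*dt) * [p*0.000000 + (1-p)*0.600183] = 0.307400; exercise = 0.000000; V(2,0) = max -> 0.307400
  V(2,1) = exp(-r*dt) * [p*0.600183 + (1-p)*1.797921] = 1.213220; exercise = 1.220000; V(2,1) = max -> 1.220000
  V(2,2) = exp(-r*dt) * [p*1.797921 + (1-p)*2.839214] = 2.329999; exercise = 2.336779; V(2,2) = max -> 2.336779
  V(1,0) = exp(-r*dt) * [p*0.307400 + (1-p)*1.220000] = 0.774599; exercise = 0.600183; V(1,0) = max -> 0.774599
  V(1,1) = exp(-r*dt) * [p*1.220000 + (1-p)*2.336779] = 1.791142; exercise = 1.797921; V(1,1) = max -> 1.797921
  V(0,0) = exp(-r*dt) * [p*0.774599 + (1-p)*1.797921] = 1.298183; exercise = 1.220000; V(0,0) = max -> 1.298183


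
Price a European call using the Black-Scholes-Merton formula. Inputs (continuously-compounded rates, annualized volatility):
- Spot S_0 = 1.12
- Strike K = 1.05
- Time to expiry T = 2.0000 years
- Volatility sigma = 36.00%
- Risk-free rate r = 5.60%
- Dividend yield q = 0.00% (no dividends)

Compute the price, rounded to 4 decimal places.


Answer: Price = 0.3095

Derivation:
d1 = (ln(S/K) + (r - q + 0.5*sigma^2) * T) / (sigma * sqrt(T)) = 0.60131285
d2 = d1 - sigma * sqrt(T) = 0.09219596
exp(-rT) = 0.89404426; exp(-qT) = 1.00000000
C = S_0 * exp(-qT) * N(d1) - K * exp(-rT) * N(d2)
N(d1) = 0.72618418; N(d2) = 0.53672883
C = 1.1200 * 1.00000000 * 0.72618418 - 1.0500 * 0.89404426 * 0.53672883 = 0.3095


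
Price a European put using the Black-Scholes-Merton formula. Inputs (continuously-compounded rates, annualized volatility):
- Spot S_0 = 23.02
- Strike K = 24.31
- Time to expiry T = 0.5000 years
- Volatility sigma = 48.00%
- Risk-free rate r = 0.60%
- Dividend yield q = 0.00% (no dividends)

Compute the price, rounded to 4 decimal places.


Answer: Price = 3.8290

Derivation:
d1 = (ln(S/K) + (r - q + 0.5*sigma^2) * T) / (sigma * sqrt(T)) = 0.01790045
d2 = d1 - sigma * sqrt(T) = -0.32151080
exp(-rT) = 0.99700450; exp(-qT) = 1.00000000
P = K * exp(-rT) * N(-d2) - S_0 * exp(-qT) * N(-d1)
N(-d1) = 0.49285913; N(-d2) = 0.62608834
P = 24.3100 * 0.99700450 * 0.62608834 - 23.0200 * 1.00000000 * 0.49285913 = 3.8290


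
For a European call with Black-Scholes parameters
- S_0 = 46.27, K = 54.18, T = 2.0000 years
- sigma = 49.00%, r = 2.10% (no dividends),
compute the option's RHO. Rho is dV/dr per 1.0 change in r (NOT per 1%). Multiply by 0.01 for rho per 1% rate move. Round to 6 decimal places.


Answer: Rho = 31.561624

Derivation:
d1 = 0.1793482064; d2 = -0.5136164392
phi(d1) = 0.3925774553; exp(-qT) = 1.0000000000; exp(-rT) = 0.9588697806
N(d2) = 0.3037600919
Rho = K*T*exp(-rT)*N(d2) = 54.1800 * 2.0000 * 0.9588697806 * 0.3037600919 = 31.561624


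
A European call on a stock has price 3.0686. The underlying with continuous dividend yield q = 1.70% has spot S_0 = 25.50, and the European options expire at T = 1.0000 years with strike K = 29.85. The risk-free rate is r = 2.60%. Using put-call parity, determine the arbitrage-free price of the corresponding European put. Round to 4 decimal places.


Put-call parity: C - P = S_0 * exp(-qT) - K * exp(-rT).
S_0 * exp(-qT) = 25.5000 * 0.98314368 = 25.07016396
K * exp(-rT) = 29.8500 * 0.97433509 = 29.08390242
P = C - S*exp(-qT) + K*exp(-rT)
P = 3.0686 - 25.07016396 + 29.08390242 = 7.0823

Answer: Put price = 7.0823


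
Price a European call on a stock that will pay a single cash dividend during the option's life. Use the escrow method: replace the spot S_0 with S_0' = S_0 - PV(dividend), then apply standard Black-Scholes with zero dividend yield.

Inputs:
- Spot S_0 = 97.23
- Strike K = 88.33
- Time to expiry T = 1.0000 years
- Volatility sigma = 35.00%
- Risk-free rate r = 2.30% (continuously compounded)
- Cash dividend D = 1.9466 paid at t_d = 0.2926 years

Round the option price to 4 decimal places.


PV(D) = D * exp(-r * t_d) = 1.9466 * 0.99329279 = 1.93354375
S_0' = S_0 - PV(D) = 97.2300 - 1.93354375 = 95.29645625
d1 = (ln(S_0'/K) + (r + sigma^2/2)*T) / (sigma*sqrt(T)) = 0.45760807
d2 = d1 - sigma*sqrt(T) = 0.10760807
exp(-rT) = 0.97726248
N(d1) = 0.67638298; N(d2) = 0.54284670
C = S_0' * N(d1) - K * exp(-rT) * N(d2) = 95.29645625 * 0.67638298 - 88.3300 * 0.97726248 * 0.54284670 = 17.5975

Answer: Price = 17.5975


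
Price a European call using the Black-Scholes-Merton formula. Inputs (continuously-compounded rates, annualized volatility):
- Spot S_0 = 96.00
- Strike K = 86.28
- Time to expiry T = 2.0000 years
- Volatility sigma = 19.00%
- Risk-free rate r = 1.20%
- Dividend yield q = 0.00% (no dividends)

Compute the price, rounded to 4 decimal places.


d1 = (ln(S/K) + (r - q + 0.5*sigma^2) * T) / (sigma * sqrt(T)) = 0.62095278
d2 = d1 - sigma * sqrt(T) = 0.35225220
exp(-rT) = 0.97628571; exp(-qT) = 1.00000000
C = S_0 * exp(-qT) * N(d1) - K * exp(-rT) * N(d2)
N(d1) = 0.73268465; N(d2) = 0.63767543
C = 96.0000 * 1.00000000 * 0.73268465 - 86.2800 * 0.97628571 * 0.63767543 = 16.6238

Answer: Price = 16.6238


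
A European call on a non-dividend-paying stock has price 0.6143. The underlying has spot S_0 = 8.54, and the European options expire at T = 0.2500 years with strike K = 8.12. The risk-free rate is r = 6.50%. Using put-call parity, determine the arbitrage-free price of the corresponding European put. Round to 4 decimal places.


Put-call parity: C - P = S_0 * exp(-qT) - K * exp(-rT).
S_0 * exp(-qT) = 8.5400 * 1.00000000 = 8.54000000
K * exp(-rT) = 8.1200 * 0.98388132 = 7.98911631
P = C - S*exp(-qT) + K*exp(-rT)
P = 0.6143 - 8.54000000 + 7.98911631 = 0.0634

Answer: Put price = 0.0634


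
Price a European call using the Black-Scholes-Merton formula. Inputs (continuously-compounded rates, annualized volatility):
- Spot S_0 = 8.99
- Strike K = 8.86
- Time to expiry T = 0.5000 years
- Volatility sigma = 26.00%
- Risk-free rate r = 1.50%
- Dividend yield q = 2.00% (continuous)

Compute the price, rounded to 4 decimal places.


Answer: Price = 0.7027

Derivation:
d1 = (ln(S/K) + (r - q + 0.5*sigma^2) * T) / (sigma * sqrt(T)) = 0.15755473
d2 = d1 - sigma * sqrt(T) = -0.02629304
exp(-rT) = 0.99252805; exp(-qT) = 0.99004983
C = S_0 * exp(-qT) * N(d1) - K * exp(-rT) * N(d2)
N(d1) = 0.56259616; N(d2) = 0.48951180
C = 8.9900 * 0.99004983 * 0.56259616 - 8.8600 * 0.99252805 * 0.48951180 = 0.7027


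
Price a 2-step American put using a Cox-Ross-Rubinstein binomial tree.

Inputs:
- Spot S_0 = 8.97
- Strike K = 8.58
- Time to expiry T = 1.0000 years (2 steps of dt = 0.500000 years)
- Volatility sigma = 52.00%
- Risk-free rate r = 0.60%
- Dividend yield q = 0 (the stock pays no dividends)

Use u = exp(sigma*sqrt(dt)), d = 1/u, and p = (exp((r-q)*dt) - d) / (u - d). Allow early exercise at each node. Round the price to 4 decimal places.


Answer: Price = V(0,0) = 1.4656

Derivation:
dt = T/N = 0.500000
u = exp(sigma*sqrt(dt)) = 1.444402; d = 1/u = 0.692328
p = (exp((r-q)*dt) - d) / (u - d) = 0.413093
Discount per step: exp(-r*dt) = 0.997004
Stock lattice S(k, i) with i counting down-moves:
  k=0: S(0,0) = 8.9700
  k=1: S(1,0) = 12.9563; S(1,1) = 6.2102
  k=2: S(2,0) = 18.7141; S(2,1) = 8.9700; S(2,2) = 4.2995
Terminal payoffs V(N, i) = max(K - S_T, 0):
  V(2,0) = 0.000000; V(2,1) = 0.000000; V(2,2) = 4.280518
Backward induction: V(k, i) = exp(-r*dt) * [p * V(k+1, i) + (1-p) * V(k+1, i+1)]; then take max(V_cont, immediate exercise) for American.
  V(1,0) = exp(-r*dt) * [p*0.000000 + (1-p)*0.000000] = 0.000000; exercise = 0.000000; V(1,0) = max -> 0.000000
  V(1,1) = exp(-r*dt) * [p*0.000000 + (1-p)*4.280518] = 2.504741; exercise = 2.369818; V(1,1) = max -> 2.504741
  V(0,0) = exp(-r*dt) * [p*0.000000 + (1-p)*2.504741] = 1.465646; exercise = 0.000000; V(0,0) = max -> 1.465646


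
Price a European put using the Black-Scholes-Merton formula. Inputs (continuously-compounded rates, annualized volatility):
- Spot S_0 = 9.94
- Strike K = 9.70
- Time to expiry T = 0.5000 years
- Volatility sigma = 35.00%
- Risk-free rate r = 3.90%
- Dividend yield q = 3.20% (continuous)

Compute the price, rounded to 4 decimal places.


Answer: Price = 0.8213

Derivation:
d1 = (ln(S/K) + (r - q + 0.5*sigma^2) * T) / (sigma * sqrt(T)) = 0.23664292
d2 = d1 - sigma * sqrt(T) = -0.01084445
exp(-rT) = 0.98068890; exp(-qT) = 0.98412732
P = K * exp(-rT) * N(-d2) - S_0 * exp(-qT) * N(-d1)
N(-d1) = 0.40646691; N(-d2) = 0.50432623
P = 9.7000 * 0.98068890 * 0.50432623 - 9.9400 * 0.98412732 * 0.40646691 = 0.8213


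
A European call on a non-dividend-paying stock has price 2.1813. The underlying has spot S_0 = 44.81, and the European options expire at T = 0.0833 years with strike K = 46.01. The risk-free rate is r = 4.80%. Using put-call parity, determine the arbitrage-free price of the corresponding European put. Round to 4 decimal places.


Answer: Put price = 3.1977

Derivation:
Put-call parity: C - P = S_0 * exp(-qT) - K * exp(-rT).
S_0 * exp(-qT) = 44.8100 * 1.00000000 = 44.81000000
K * exp(-rT) = 46.0100 * 0.99600958 = 45.82640091
P = C - S*exp(-qT) + K*exp(-rT)
P = 2.1813 - 44.81000000 + 45.82640091 = 3.1977


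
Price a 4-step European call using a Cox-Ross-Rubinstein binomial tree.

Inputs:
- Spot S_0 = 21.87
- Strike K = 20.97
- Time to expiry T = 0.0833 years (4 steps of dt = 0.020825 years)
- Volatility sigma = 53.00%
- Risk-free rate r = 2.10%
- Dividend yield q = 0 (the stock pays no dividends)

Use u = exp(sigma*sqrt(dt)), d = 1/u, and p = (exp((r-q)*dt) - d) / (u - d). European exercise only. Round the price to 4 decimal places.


Answer: Price = V(0,0) = 1.8668

Derivation:
dt = T/N = 0.020825
u = exp(sigma*sqrt(dt)) = 1.079484; d = 1/u = 0.926368
p = (exp((r-q)*dt) - d) / (u - d) = 0.483745
Discount per step: exp(-r*dt) = 0.999563
Stock lattice S(k, i) with i counting down-moves:
  k=0: S(0,0) = 21.8700
  k=1: S(1,0) = 23.6083; S(1,1) = 20.2597
  k=2: S(2,0) = 25.4848; S(2,1) = 21.8700; S(2,2) = 18.7679
  k=3: S(3,0) = 27.5105; S(3,1) = 23.6083; S(3,2) = 20.2597; S(3,3) = 17.3860
  k=4: S(4,0) = 29.6971; S(4,1) = 25.4848; S(4,2) = 21.8700; S(4,3) = 18.7679; S(4,4) = 16.1058
Terminal payoffs V(N, i) = max(S_T - K, 0):
  V(4,0) = 8.727126; V(4,1) = 4.514822; V(4,2) = 0.900000; V(4,3) = 0.000000; V(4,4) = 0.000000
Backward induction: V(k, i) = exp(-r*dt) * [p * V(k+1, i) + (1-p) * V(k+1, i+1)].
  V(3,0) = exp(-r*dt) * [p*8.727126 + (1-p)*4.514822] = 6.549639
  V(3,1) = exp(-r*dt) * [p*4.514822 + (1-p)*0.900000] = 2.647495
  V(3,2) = exp(-r*dt) * [p*0.900000 + (1-p)*0.000000] = 0.435180
  V(3,3) = exp(-r*dt) * [p*0.000000 + (1-p)*0.000000] = 0.000000
  V(2,0) = exp(-r*dt) * [p*6.549639 + (1-p)*2.647495] = 4.533155
  V(2,1) = exp(-r*dt) * [p*2.647495 + (1-p)*0.435180] = 1.504719
  V(2,2) = exp(-r*dt) * [p*0.435180 + (1-p)*0.000000] = 0.210424
  V(1,0) = exp(-r*dt) * [p*4.533155 + (1-p)*1.504719] = 2.968412
  V(1,1) = exp(-r*dt) * [p*1.504719 + (1-p)*0.210424] = 0.836167
  V(0,0) = exp(-r*dt) * [p*2.968412 + (1-p)*0.836167] = 1.866814


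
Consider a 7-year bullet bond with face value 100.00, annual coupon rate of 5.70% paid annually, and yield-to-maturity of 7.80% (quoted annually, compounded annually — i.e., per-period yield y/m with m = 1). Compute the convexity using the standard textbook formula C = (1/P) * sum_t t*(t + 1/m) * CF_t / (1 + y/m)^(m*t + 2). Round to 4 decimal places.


Answer: Convexity = 38.1755

Derivation:
Coupon per period c = face * coupon_rate / m = 5.700000
Periods per year m = 1; per-period yield y/m = 0.078000
Number of cashflows N = 7
Cashflows (t years, CF_t, discount factor 1/(1+y/m)^(m*t), PV):
  t = 1.0000: CF_t = 5.700000, DF = 0.927644, PV = 5.287570
  t = 2.0000: CF_t = 5.700000, DF = 0.860523, PV = 4.904981
  t = 3.0000: CF_t = 5.700000, DF = 0.798259, PV = 4.550075
  t = 4.0000: CF_t = 5.700000, DF = 0.740500, PV = 4.220849
  t = 5.0000: CF_t = 5.700000, DF = 0.686920, PV = 3.915444
  t = 6.0000: CF_t = 5.700000, DF = 0.637217, PV = 3.632138
  t = 7.0000: CF_t = 105.700000, DF = 0.591111, PV = 62.480380
Price P = sum_t PV_t = 88.991437
Convexity numerator sum_t t*(t + 1/m) * CF_t / (1+y/m)^(m*t + 2):
  t = 1.0000: term = 9.100150
  t = 2.0000: term = 25.325094
  t = 3.0000: term = 46.985332
  t = 4.0000: term = 72.642752
  t = 5.0000: term = 101.079896
  t = 6.0000: term = 131.272592
  t = 7.0000: term = 3010.884990
Convexity = (1/P) * sum = 3397.290805 / 88.991437 = 38.175480


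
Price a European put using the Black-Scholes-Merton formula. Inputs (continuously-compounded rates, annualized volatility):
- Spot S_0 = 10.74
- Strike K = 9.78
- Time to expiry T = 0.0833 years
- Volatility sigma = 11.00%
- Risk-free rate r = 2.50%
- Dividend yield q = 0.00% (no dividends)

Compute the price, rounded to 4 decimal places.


d1 = (ln(S/K) + (r - q + 0.5*sigma^2) * T) / (sigma * sqrt(T)) = 3.03081557
d2 = d1 - sigma * sqrt(T) = 2.99906766
exp(-rT) = 0.99791967; exp(-qT) = 1.00000000
P = K * exp(-rT) * N(-d2) - S_0 * exp(-qT) * N(-d1)
N(-d1) = 0.00121947; N(-d2) = 0.00135404
P = 9.7800 * 0.99791967 * 0.00135404 - 10.7400 * 1.00000000 * 0.00121947 = 0.0001

Answer: Price = 0.0001


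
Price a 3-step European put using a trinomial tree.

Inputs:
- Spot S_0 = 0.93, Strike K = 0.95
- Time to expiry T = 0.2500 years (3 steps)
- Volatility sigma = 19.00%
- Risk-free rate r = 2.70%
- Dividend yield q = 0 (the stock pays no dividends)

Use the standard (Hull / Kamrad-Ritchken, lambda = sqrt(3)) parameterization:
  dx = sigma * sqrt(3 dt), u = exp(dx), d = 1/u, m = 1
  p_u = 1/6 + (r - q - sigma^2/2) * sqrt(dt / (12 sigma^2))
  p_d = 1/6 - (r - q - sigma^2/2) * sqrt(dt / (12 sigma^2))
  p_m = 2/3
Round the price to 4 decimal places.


Answer: Price = V(0,0) = 0.0426

Derivation:
dt = T/N = 0.083333; dx = sigma*sqrt(3*dt) = 0.095000
u = exp(dx) = 1.099659; d = 1/u = 0.909373
p_u = 0.170592, p_m = 0.666667, p_d = 0.162741
Discount per step: exp(-r*dt) = 0.997753
Stock lattice S(k, j) with j the centered position index:
  k=0: S(0,+0) = 0.9300
  k=1: S(1,-1) = 0.8457; S(1,+0) = 0.9300; S(1,+1) = 1.0227
  k=2: S(2,-2) = 0.7691; S(2,-1) = 0.8457; S(2,+0) = 0.9300; S(2,+1) = 1.0227; S(2,+2) = 1.1246
  k=3: S(3,-3) = 0.6994; S(3,-2) = 0.7691; S(3,-1) = 0.8457; S(3,+0) = 0.9300; S(3,+1) = 1.0227; S(3,+2) = 1.1246; S(3,+3) = 1.2367
Terminal payoffs V(N, j) = max(K - S_T, 0):
  V(3,-3) = 0.250627; V(3,-2) = 0.180928; V(3,-1) = 0.104283; V(3,+0) = 0.020000; V(3,+1) = 0.000000; V(3,+2) = 0.000000; V(3,+3) = 0.000000
Backward induction: V(k, j) = exp(-r*dt) * [p_u * V(k+1, j+1) + p_m * V(k+1, j) + p_d * V(k+1, j-1)]
  V(2,-2) = exp(-r*dt) * [p_u*0.104283 + p_m*0.180928 + p_d*0.250627] = 0.178793
  V(2,-1) = exp(-r*dt) * [p_u*0.020000 + p_m*0.104283 + p_d*0.180928] = 0.102148
  V(2,+0) = exp(-r*dt) * [p_u*0.000000 + p_m*0.020000 + p_d*0.104283] = 0.030236
  V(2,+1) = exp(-r*dt) * [p_u*0.000000 + p_m*0.000000 + p_d*0.020000] = 0.003248
  V(2,+2) = exp(-r*dt) * [p_u*0.000000 + p_m*0.000000 + p_d*0.000000] = 0.000000
  V(1,-1) = exp(-r*dt) * [p_u*0.030236 + p_m*0.102148 + p_d*0.178793] = 0.102124
  V(1,+0) = exp(-r*dt) * [p_u*0.003248 + p_m*0.030236 + p_d*0.102148] = 0.037251
  V(1,+1) = exp(-r*dt) * [p_u*0.000000 + p_m*0.003248 + p_d*0.030236] = 0.007070
  V(0,+0) = exp(-r*dt) * [p_u*0.007070 + p_m*0.037251 + p_d*0.102124] = 0.042564


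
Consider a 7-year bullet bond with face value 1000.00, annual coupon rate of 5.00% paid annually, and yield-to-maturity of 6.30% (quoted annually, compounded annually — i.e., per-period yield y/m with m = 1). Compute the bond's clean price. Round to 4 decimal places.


Coupon per period c = face * coupon_rate / m = 50.000000
Periods per year m = 1; per-period yield y/m = 0.063000
Number of cashflows N = 7
Cashflows (t years, CF_t, discount factor 1/(1+y/m)^(m*t), PV):
  t = 1.0000: CF_t = 50.000000, DF = 0.940734, PV = 47.036689
  t = 2.0000: CF_t = 50.000000, DF = 0.884980, PV = 44.249002
  t = 3.0000: CF_t = 50.000000, DF = 0.832531, PV = 41.626530
  t = 4.0000: CF_t = 50.000000, DF = 0.783190, PV = 39.159483
  t = 5.0000: CF_t = 50.000000, DF = 0.736773, PV = 36.838648
  t = 6.0000: CF_t = 50.000000, DF = 0.693107, PV = 34.655360
  t = 7.0000: CF_t = 1050.000000, DF = 0.652029, PV = 684.630822
Price P = sum_t PV_t = 928.196534

Answer: Price = 928.1965


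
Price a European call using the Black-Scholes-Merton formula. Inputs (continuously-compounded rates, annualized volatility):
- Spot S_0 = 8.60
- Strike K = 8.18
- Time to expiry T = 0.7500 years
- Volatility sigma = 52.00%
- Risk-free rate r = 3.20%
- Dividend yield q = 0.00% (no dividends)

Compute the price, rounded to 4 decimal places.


d1 = (ln(S/K) + (r - q + 0.5*sigma^2) * T) / (sigma * sqrt(T)) = 0.38964493
d2 = d1 - sigma * sqrt(T) = -0.06068828
exp(-rT) = 0.97628571; exp(-qT) = 1.00000000
C = S_0 * exp(-qT) * N(d1) - K * exp(-rT) * N(d2)
N(d1) = 0.65160044; N(d2) = 0.47580373
C = 8.6000 * 1.00000000 * 0.65160044 - 8.1800 * 0.97628571 * 0.47580373 = 1.8040

Answer: Price = 1.8040


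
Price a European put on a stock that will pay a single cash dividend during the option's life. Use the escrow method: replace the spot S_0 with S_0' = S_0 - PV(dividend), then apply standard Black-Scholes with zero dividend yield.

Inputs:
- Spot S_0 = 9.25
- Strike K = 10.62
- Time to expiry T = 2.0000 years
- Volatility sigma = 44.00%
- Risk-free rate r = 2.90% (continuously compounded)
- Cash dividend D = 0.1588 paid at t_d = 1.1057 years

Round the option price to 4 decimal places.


Answer: Price = 2.8252

Derivation:
PV(D) = D * exp(-r * t_d) = 0.1588 * 0.96844334 = 0.15378880
S_0' = S_0 - PV(D) = 9.2500 - 0.15378880 = 9.09621120
d1 = (ln(S_0'/K) + (r + sigma^2/2)*T) / (sigma*sqrt(T)) = 0.15543325
d2 = d1 - sigma*sqrt(T) = -0.46682071
exp(-rT) = 0.94364995
N(-d1) = 0.43823988; N(-d2) = 0.67968592
P = K * exp(-rT) * N(-d2) - S_0' * N(-d1) = 10.6200 * 0.94364995 * 0.67968592 - 9.09621120 * 0.43823988 = 2.8252


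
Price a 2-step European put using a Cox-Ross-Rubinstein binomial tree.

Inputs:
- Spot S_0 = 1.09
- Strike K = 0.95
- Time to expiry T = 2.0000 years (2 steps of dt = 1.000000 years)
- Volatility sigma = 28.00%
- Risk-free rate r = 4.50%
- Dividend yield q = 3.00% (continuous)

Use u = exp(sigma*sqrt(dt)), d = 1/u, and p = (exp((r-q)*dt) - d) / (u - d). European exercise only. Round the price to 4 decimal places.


Answer: Price = V(0,0) = 0.0882

Derivation:
dt = T/N = 1.000000
u = exp(sigma*sqrt(dt)) = 1.323130; d = 1/u = 0.755784
p = (exp((r-q)*dt) - d) / (u - d) = 0.457092
Discount per step: exp(-r*dt) = 0.955997
Stock lattice S(k, i) with i counting down-moves:
  k=0: S(0,0) = 1.0900
  k=1: S(1,0) = 1.4422; S(1,1) = 0.8238
  k=2: S(2,0) = 1.9082; S(2,1) = 1.0900; S(2,2) = 0.6226
Terminal payoffs V(N, i) = max(K - S_T, 0):
  V(2,0) = 0.000000; V(2,1) = 0.000000; V(2,2) = 0.327382
Backward induction: V(k, i) = exp(-r*dt) * [p * V(k+1, i) + (1-p) * V(k+1, i+1)].
  V(1,0) = exp(-r*dt) * [p*0.000000 + (1-p)*0.000000] = 0.000000
  V(1,1) = exp(-r*dt) * [p*0.000000 + (1-p)*0.327382] = 0.169917
  V(0,0) = exp(-r*dt) * [p*0.000000 + (1-p)*0.169917] = 0.088190


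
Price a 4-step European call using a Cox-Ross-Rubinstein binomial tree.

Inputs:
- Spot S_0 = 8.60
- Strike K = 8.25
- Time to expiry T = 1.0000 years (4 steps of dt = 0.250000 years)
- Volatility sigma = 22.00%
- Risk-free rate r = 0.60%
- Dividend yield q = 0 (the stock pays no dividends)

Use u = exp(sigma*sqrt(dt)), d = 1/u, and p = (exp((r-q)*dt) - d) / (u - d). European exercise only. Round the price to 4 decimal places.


Answer: Price = V(0,0) = 0.9601

Derivation:
dt = T/N = 0.250000
u = exp(sigma*sqrt(dt)) = 1.116278; d = 1/u = 0.895834
p = (exp((r-q)*dt) - d) / (u - d) = 0.479337
Discount per step: exp(-r*dt) = 0.998501
Stock lattice S(k, i) with i counting down-moves:
  k=0: S(0,0) = 8.6000
  k=1: S(1,0) = 9.6000; S(1,1) = 7.7042
  k=2: S(2,0) = 10.7163; S(2,1) = 8.6000; S(2,2) = 6.9017
  k=3: S(3,0) = 11.9623; S(3,1) = 9.6000; S(3,2) = 7.7042; S(3,3) = 6.1827
  k=4: S(4,0) = 13.3533; S(4,1) = 10.7163; S(4,2) = 8.6000; S(4,3) = 6.9017; S(4,4) = 5.5387
Terminal payoffs V(N, i) = max(S_T - K, 0):
  V(4,0) = 5.103282; V(4,1) = 2.466260; V(4,2) = 0.350000; V(4,3) = 0.000000; V(4,4) = 0.000000
Backward induction: V(k, i) = exp(-r*dt) * [p * V(k+1, i) + (1-p) * V(k+1, i+1)].
  V(3,0) = exp(-r*dt) * [p*5.103282 + (1-p)*2.466260] = 3.724692
  V(3,1) = exp(-r*dt) * [p*2.466260 + (1-p)*0.350000] = 1.362357
  V(3,2) = exp(-r*dt) * [p*0.350000 + (1-p)*0.000000] = 0.167517
  V(3,3) = exp(-r*dt) * [p*0.000000 + (1-p)*0.000000] = 0.000000
  V(2,0) = exp(-r*dt) * [p*3.724692 + (1-p)*1.362357] = 2.490973
  V(2,1) = exp(-r*dt) * [p*1.362357 + (1-p)*0.167517] = 0.739139
  V(2,2) = exp(-r*dt) * [p*0.167517 + (1-p)*0.000000] = 0.080177
  V(1,0) = exp(-r*dt) * [p*2.490973 + (1-p)*0.739139] = 1.576491
  V(1,1) = exp(-r*dt) * [p*0.739139 + (1-p)*0.080177] = 0.395448
  V(0,0) = exp(-r*dt) * [p*1.576491 + (1-p)*0.395448] = 0.960125


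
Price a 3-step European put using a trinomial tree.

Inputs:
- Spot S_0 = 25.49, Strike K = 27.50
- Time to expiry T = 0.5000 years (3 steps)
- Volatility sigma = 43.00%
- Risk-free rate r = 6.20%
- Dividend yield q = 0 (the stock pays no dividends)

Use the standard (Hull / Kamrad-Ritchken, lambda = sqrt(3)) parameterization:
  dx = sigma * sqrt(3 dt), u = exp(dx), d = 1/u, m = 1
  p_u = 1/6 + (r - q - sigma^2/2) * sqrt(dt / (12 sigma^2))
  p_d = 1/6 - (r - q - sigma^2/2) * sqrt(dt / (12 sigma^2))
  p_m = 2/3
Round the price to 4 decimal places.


dt = T/N = 0.166667; dx = sigma*sqrt(3*dt) = 0.304056
u = exp(dx) = 1.355345; d = 1/u = 0.737820
p_u = 0.158321, p_m = 0.666667, p_d = 0.175012
Discount per step: exp(-r*dt) = 0.989720
Stock lattice S(k, j) with j the centered position index:
  k=0: S(0,+0) = 25.4900
  k=1: S(1,-1) = 18.8070; S(1,+0) = 25.4900; S(1,+1) = 34.5477
  k=2: S(2,-2) = 13.8762; S(2,-1) = 18.8070; S(2,+0) = 25.4900; S(2,+1) = 34.5477; S(2,+2) = 46.8241
  k=3: S(3,-3) = 10.2381; S(3,-2) = 13.8762; S(3,-1) = 18.8070; S(3,+0) = 25.4900; S(3,+1) = 34.5477; S(3,+2) = 46.8241; S(3,+3) = 63.4628
Terminal payoffs V(N, j) = max(K - S_T, 0):
  V(3,-3) = 17.261875; V(3,-2) = 13.623810; V(3,-1) = 8.692978; V(3,+0) = 2.010000; V(3,+1) = 0.000000; V(3,+2) = 0.000000; V(3,+3) = 0.000000
Backward induction: V(k, j) = exp(-r*dt) * [p_u * V(k+1, j+1) + p_m * V(k+1, j) + p_d * V(k+1, j-1)]
  V(2,-2) = exp(-r*dt) * [p_u*8.692978 + p_m*13.623810 + p_d*17.261875] = 13.341286
  V(2,-1) = exp(-r*dt) * [p_u*2.010000 + p_m*8.692978 + p_d*13.623810] = 8.410518
  V(2,+0) = exp(-r*dt) * [p_u*0.000000 + p_m*2.010000 + p_d*8.692978] = 2.831962
  V(2,+1) = exp(-r*dt) * [p_u*0.000000 + p_m*0.000000 + p_d*2.010000] = 0.348158
  V(2,+2) = exp(-r*dt) * [p_u*0.000000 + p_m*0.000000 + p_d*0.000000] = 0.000000
  V(1,-1) = exp(-r*dt) * [p_u*2.831962 + p_m*8.410518 + p_d*13.341286] = 8.304006
  V(1,+0) = exp(-r*dt) * [p_u*0.348158 + p_m*2.831962 + p_d*8.410518] = 3.379931
  V(1,+1) = exp(-r*dt) * [p_u*0.000000 + p_m*0.348158 + p_d*2.831962] = 0.720252
  V(0,+0) = exp(-r*dt) * [p_u*0.720252 + p_m*3.379931 + p_d*8.304006] = 3.781344

Answer: Price = V(0,0) = 3.7813


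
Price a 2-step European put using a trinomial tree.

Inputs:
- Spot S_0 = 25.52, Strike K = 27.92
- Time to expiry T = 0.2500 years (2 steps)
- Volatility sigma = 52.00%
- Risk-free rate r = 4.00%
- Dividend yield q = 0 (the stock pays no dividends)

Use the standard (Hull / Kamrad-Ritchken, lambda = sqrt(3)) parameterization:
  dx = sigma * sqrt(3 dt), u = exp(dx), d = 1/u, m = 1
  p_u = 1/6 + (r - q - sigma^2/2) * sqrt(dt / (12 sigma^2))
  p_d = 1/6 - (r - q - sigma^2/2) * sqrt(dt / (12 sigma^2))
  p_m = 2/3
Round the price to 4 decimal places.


Answer: Price = V(0,0) = 3.9670

Derivation:
dt = T/N = 0.125000; dx = sigma*sqrt(3*dt) = 0.318434
u = exp(dx) = 1.374972; d = 1/u = 0.727287
p_u = 0.147981, p_m = 0.666667, p_d = 0.185352
Discount per step: exp(-r*dt) = 0.995012
Stock lattice S(k, j) with j the centered position index:
  k=0: S(0,+0) = 25.5200
  k=1: S(1,-1) = 18.5604; S(1,+0) = 25.5200; S(1,+1) = 35.0893
  k=2: S(2,-2) = 13.4987; S(2,-1) = 18.5604; S(2,+0) = 25.5200; S(2,+1) = 35.0893; S(2,+2) = 48.2468
Terminal payoffs V(N, j) = max(K - S_T, 0):
  V(2,-2) = 14.421277; V(2,-1) = 9.359628; V(2,+0) = 2.400000; V(2,+1) = 0.000000; V(2,+2) = 0.000000
Backward induction: V(k, j) = exp(-r*dt) * [p_u * V(k+1, j+1) + p_m * V(k+1, j) + p_d * V(k+1, j-1)]
  V(1,-1) = exp(-r*dt) * [p_u*2.400000 + p_m*9.359628 + p_d*14.421277] = 9.221694
  V(1,+0) = exp(-r*dt) * [p_u*0.000000 + p_m*2.400000 + p_d*9.359628] = 3.318192
  V(1,+1) = exp(-r*dt) * [p_u*0.000000 + p_m*0.000000 + p_d*2.400000] = 0.442626
  V(0,+0) = exp(-r*dt) * [p_u*0.442626 + p_m*3.318192 + p_d*9.221694] = 3.967002


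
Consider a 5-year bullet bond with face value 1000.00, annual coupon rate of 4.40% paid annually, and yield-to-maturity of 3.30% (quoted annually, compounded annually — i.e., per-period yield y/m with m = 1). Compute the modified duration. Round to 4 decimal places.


Answer: Modified duration = 4.4599

Derivation:
Coupon per period c = face * coupon_rate / m = 44.000000
Periods per year m = 1; per-period yield y/m = 0.033000
Number of cashflows N = 5
Cashflows (t years, CF_t, discount factor 1/(1+y/m)^(m*t), PV):
  t = 1.0000: CF_t = 44.000000, DF = 0.968054, PV = 42.594385
  t = 2.0000: CF_t = 44.000000, DF = 0.937129, PV = 41.233674
  t = 3.0000: CF_t = 44.000000, DF = 0.907192, PV = 39.916432
  t = 4.0000: CF_t = 44.000000, DF = 0.878211, PV = 38.641270
  t = 5.0000: CF_t = 1044.000000, DF = 0.850156, PV = 887.562390
Price P = sum_t PV_t = 1049.948151
First compute Macaulay numerator sum_t t * PV_t:
  t * PV_t at t = 1.0000: 42.594385
  t * PV_t at t = 2.0000: 82.467348
  t * PV_t at t = 3.0000: 119.749295
  t * PV_t at t = 4.0000: 154.565080
  t * PV_t at t = 5.0000: 4437.811951
Macaulay duration D = 4837.188060 / 1049.948151 = 4.607073
Modified duration = D / (1 + y/m) = 4.607073 / (1 + 0.033000) = 4.459897


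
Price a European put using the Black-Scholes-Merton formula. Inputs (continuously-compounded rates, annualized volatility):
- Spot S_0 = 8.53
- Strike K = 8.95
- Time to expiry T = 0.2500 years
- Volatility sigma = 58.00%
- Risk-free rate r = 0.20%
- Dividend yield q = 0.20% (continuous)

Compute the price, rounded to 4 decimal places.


Answer: Price = 1.2307

Derivation:
d1 = (ln(S/K) + (r - q + 0.5*sigma^2) * T) / (sigma * sqrt(T)) = -0.02073852
d2 = d1 - sigma * sqrt(T) = -0.31073852
exp(-rT) = 0.99950012; exp(-qT) = 0.99950012
P = K * exp(-rT) * N(-d2) - S_0 * exp(-qT) * N(-d1)
N(-d1) = 0.50827288; N(-d2) = 0.62200029
P = 8.9500 * 0.99950012 * 0.62200029 - 8.5300 * 0.99950012 * 0.50827288 = 1.2307


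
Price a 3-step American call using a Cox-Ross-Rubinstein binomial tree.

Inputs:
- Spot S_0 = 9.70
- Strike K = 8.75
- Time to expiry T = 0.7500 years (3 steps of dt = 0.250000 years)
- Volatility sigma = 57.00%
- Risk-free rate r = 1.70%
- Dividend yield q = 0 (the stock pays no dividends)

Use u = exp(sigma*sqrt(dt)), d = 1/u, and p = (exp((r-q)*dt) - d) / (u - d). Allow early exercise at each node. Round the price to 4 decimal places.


Answer: Price = V(0,0) = 2.4749

Derivation:
dt = T/N = 0.250000
u = exp(sigma*sqrt(dt)) = 1.329762; d = 1/u = 0.752014
p = (exp((r-q)*dt) - d) / (u - d) = 0.436600
Discount per step: exp(-r*dt) = 0.995759
Stock lattice S(k, i) with i counting down-moves:
  k=0: S(0,0) = 9.7000
  k=1: S(1,0) = 12.8987; S(1,1) = 7.2945
  k=2: S(2,0) = 17.1522; S(2,1) = 9.7000; S(2,2) = 5.4856
  k=3: S(3,0) = 22.8083; S(3,1) = 12.8987; S(3,2) = 7.2945; S(3,3) = 4.1252
Terminal payoffs V(N, i) = max(S_T - K, 0):
  V(3,0) = 14.058331; V(3,1) = 4.148692; V(3,2) = 0.000000; V(3,3) = 0.000000
Backward induction: V(k, i) = exp(-r*dt) * [p * V(k+1, i) + (1-p) * V(k+1, i+1)]; then take max(V_cont, immediate exercise) for American.
  V(2,0) = exp(-r*dt) * [p*14.058331 + (1-p)*4.148692] = 8.439299; exercise = 8.402190; V(2,0) = max -> 8.439299
  V(2,1) = exp(-r*dt) * [p*4.148692 + (1-p)*0.000000] = 1.803638; exercise = 0.950000; V(2,1) = max -> 1.803638
  V(2,2) = exp(-r*dt) * [p*0.000000 + (1-p)*0.000000] = 0.000000; exercise = 0.000000; V(2,2) = max -> 0.000000
  V(1,0) = exp(-r*dt) * [p*8.439299 + (1-p)*1.803638] = 4.680833; exercise = 4.148692; V(1,0) = max -> 4.680833
  V(1,1) = exp(-r*dt) * [p*1.803638 + (1-p)*0.000000] = 0.784129; exercise = 0.000000; V(1,1) = max -> 0.784129
  V(0,0) = exp(-r*dt) * [p*4.680833 + (1-p)*0.784129] = 2.474890; exercise = 0.950000; V(0,0) = max -> 2.474890
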